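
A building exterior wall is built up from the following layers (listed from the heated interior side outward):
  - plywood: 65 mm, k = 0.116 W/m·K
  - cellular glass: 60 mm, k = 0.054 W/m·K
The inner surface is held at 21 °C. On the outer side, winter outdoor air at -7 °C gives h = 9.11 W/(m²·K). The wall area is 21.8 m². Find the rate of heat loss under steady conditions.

Q ≈ 343 W

Treating each layer as a thermal resistance in series:
R_plywood = L/(kA) = 0.065/(0.116×21.8) = 0.0257 K/W
R_cellular glass = L/(kA) = 0.06/(0.054×21.8) = 0.05097 K/W
R_outer film = 1/(h_o·A) = 1/(9.11×21.8) = 0.005035 K/W
R_total = 0.08171 K/W
Q = ΔT / R_total = 28 / 0.08171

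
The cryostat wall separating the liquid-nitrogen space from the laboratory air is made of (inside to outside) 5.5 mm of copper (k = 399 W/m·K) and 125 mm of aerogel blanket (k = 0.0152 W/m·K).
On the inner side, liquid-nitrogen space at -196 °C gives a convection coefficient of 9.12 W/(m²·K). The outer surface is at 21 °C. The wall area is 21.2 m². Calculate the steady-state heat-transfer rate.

Using the resistance-network approach (series):
R_inner film = 1/(h_i·A) = 1/(9.12×21.2) = 0.005172 K/W
R_copper = L/(kA) = 0.0055/(399×21.2) = 6.502×10^-7 K/W
R_aerogel blanket = L/(kA) = 0.125/(0.0152×21.2) = 0.3879 K/W
R_total = 0.3931 K/W
Q = ΔT / R_total = 217 / 0.3931

Q ≈ 552 W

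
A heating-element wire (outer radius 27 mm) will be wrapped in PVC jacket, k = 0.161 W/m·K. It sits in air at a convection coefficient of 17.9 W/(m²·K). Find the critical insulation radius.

For a cylinder r_cr = k/h = 0.161/17.9
r_cr = 8.99 mm; since the bare radius (27 mm) is above r_cr, any added insulation will reduce heat loss.

r_cr ≈ 8.99 mm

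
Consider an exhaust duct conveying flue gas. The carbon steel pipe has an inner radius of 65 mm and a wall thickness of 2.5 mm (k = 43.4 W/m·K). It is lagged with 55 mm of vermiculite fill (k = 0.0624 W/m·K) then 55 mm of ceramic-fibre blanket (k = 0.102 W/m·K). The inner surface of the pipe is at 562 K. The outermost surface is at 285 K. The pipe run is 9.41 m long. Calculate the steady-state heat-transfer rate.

Radial resistances (cylindrical: R_cond = ln(r_o/r_i)/(2πkL), R_conv = 1/(h·2πrL)):
R_carbon steel pipe wall = ln(67.5/65)/(2π×43.4×9.41) = 1.471×10^-5 K/W
R_vermiculite fill = ln(122.5/67.5)/(2π×0.0624×9.41) = 0.1615 K/W
R_ceramic-fibre blanket = ln(177.5/122.5)/(2π×0.102×9.41) = 0.0615 K/W
R_total = 0.223 K/W
Q = ΔT/R_total = 277/0.223

Q ≈ 1240 W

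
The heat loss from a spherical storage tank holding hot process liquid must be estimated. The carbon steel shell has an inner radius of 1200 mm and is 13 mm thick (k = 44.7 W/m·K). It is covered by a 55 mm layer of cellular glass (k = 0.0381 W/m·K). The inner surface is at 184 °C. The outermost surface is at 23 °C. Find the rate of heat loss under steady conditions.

Each spherical layer contributes R = (1/r_i − 1/r_o)/(4πk):
R_carbon steel shell = (1/1.2 − 1/1.213)/(4π×44.7) = 1.59×10^-5 K/W
R_cellular glass = (1/1.213 − 1/1.268)/(4π×0.0381) = 0.07469 K/W
R_total = 0.0747 K/W
Q = ΔT/R_total = 161/0.0747

Q ≈ 2160 W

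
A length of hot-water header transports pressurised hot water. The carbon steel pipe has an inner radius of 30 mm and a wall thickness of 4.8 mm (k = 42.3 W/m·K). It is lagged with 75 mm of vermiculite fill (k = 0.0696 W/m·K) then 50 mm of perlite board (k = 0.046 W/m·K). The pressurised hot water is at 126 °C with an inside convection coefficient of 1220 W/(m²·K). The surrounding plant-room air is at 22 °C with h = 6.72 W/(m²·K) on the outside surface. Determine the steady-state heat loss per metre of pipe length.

Per-layer cylindrical resistances, series-summed:
R_inner film = 1/(h_i·2πr₁L) = 1/(1220×2π×0.03×1) = 0.004348 K/W
R_carbon steel pipe wall = ln(34.8/30)/(2π×42.3×1) = 5.584×10^-4 K/W
R_vermiculite fill = ln(109.8/34.8)/(2π×0.0696×1) = 2.628 K/W
R_perlite board = ln(159.8/109.8)/(2π×0.046×1) = 1.298 K/W
R_outer film = 1/(h_o·2πr_oL) = 1/(6.72×2π×0.1598×1) = 0.1482 K/W
R_total = 4.079 K/W
Q = ΔT/R_total = 104/4.079

q′ ≈ 25.5 W/m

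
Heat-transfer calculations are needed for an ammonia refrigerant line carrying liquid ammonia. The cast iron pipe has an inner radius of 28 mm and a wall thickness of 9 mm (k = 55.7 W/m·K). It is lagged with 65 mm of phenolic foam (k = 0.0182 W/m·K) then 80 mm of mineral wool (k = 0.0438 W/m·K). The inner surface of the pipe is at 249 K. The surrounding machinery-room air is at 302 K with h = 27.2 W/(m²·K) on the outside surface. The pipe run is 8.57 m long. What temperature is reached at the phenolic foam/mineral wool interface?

T ≈ 292 K

Radial resistances (cylindrical: R_cond = ln(r_o/r_i)/(2πkL), R_conv = 1/(h·2πrL)):
R_cast iron pipe wall = ln(37/28)/(2π×55.7×8.57) = 9.293×10^-5 K/W
R_phenolic foam = ln(102/37)/(2π×0.0182×8.57) = 1.035 K/W
R_mineral wool = ln(182/102)/(2π×0.0438×8.57) = 0.2455 K/W
R_outer film = 1/(h_o·2πr_oL) = 1/(27.2×2π×0.182×8.57) = 0.003751 K/W
R_total = 1.284 K/W
Q = ΔT/R_total = 53/1.284
Q = 41.3 W
T_interface = T_inner + Q·ΣR(inner→interface) = 249 + 41.3×1.035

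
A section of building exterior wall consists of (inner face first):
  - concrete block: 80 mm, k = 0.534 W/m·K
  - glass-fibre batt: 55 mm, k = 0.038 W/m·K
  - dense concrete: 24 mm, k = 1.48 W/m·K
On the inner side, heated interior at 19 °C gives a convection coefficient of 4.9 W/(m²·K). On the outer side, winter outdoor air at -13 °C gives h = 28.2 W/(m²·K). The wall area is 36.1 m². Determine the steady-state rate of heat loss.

Q ≈ 623 W

Treating each layer as a thermal resistance in series:
R_inner film = 1/(h_i·A) = 1/(4.9×36.1) = 0.005653 K/W
R_concrete block = L/(kA) = 0.08/(0.534×36.1) = 0.00415 K/W
R_glass-fibre batt = L/(kA) = 0.055/(0.038×36.1) = 0.04009 K/W
R_dense concrete = L/(kA) = 0.024/(1.48×36.1) = 4.492×10^-4 K/W
R_outer film = 1/(h_o·A) = 1/(28.2×36.1) = 9.823×10^-4 K/W
R_total = 0.05133 K/W
Q = ΔT / R_total = 32 / 0.05133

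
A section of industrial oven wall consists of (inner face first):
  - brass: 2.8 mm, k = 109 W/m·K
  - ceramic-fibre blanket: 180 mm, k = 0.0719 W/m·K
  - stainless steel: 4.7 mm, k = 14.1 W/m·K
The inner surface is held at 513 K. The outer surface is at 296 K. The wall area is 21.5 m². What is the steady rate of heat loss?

Q ≈ 1860 W

Treating each layer as a thermal resistance in series:
R_brass = L/(kA) = 0.0028/(109×21.5) = 1.195×10^-6 K/W
R_ceramic-fibre blanket = L/(kA) = 0.18/(0.0719×21.5) = 0.1164 K/W
R_stainless steel = L/(kA) = 0.0047/(14.1×21.5) = 1.55×10^-5 K/W
R_total = 0.1165 K/W
Q = ΔT / R_total = 217 / 0.1165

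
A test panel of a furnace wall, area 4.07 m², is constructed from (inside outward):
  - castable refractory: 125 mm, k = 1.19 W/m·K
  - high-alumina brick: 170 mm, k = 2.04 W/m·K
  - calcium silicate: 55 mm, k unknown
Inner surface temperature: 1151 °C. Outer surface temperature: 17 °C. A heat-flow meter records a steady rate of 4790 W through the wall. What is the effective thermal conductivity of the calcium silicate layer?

Using the resistance-network approach (series):
R_castable refractory = L/(kA) = 0.125/(1.19×4.07) = 0.02581 K/W
R_high-alumina brick = L/(kA) = 0.17/(2.04×4.07) = 0.02048 K/W
Sum of known resistances R_other = 0.04628 K/W
Total R = ΔT/Q = 1134/4790 = 0.2367 K/W
R_calcium silicate = R_total − R_other = 0.1905 K/W
k = L/(R·A) = 0.055/(0.1905×4.07)

k ≈ 0.071 W/(m·K)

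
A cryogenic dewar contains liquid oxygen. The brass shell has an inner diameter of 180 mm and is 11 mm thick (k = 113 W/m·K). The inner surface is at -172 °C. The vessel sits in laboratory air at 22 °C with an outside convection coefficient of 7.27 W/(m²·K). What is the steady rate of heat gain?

Spherical conduction: R = (1/r_in − 1/r_out)/(4πk) per layer; series-sum.
R_brass shell = (1/0.09 − 1/0.101)/(4π×113) = 8.522×10^-4 K/W
R_outer film = 1/(h·4πr_o²) = 1/(7.27×4π×0.101²) = 1.073 K/W
R_total = 1.074 K/W
Q = ΔT/R_total = 194/1.074

Q ≈ 181 W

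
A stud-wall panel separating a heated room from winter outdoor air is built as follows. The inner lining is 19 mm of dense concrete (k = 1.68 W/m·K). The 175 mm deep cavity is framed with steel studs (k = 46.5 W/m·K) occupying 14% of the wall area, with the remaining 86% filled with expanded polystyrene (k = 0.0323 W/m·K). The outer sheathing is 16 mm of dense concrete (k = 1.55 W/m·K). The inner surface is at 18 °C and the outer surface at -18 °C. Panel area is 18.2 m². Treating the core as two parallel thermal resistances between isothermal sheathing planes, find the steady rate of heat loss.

Sheathing layers in series; stud and cavity paths in parallel between them.
R_inner = 0.019/(1.68×18.2) = 6.214×10^-4 K/W
R_stud  = 0.175/(46.5×0.14×18.2) = 0.001477 K/W
R_cav   = 0.175/(0.0323×0.86×18.2) = 0.3462 K/W
1/R_core = 1/R_stud + 1/R_cav → R_core = 0.001471 K/W
R_outer = 0.016/(1.55×18.2) = 5.672×10^-4 K/W
R_total = 0.002659 K/W
Q = ΔT/R_total = 36/0.002659

Q ≈ 13500 W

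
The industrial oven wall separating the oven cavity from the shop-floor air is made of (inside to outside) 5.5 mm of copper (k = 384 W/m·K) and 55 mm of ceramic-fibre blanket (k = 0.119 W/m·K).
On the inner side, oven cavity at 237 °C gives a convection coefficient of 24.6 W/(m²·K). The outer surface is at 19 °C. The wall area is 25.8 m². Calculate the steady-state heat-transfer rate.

Model the wall as resistances in series:
R_inner film = 1/(h_i·A) = 1/(24.6×25.8) = 0.001576 K/W
R_copper = L/(kA) = 0.0055/(384×25.8) = 5.552×10^-7 K/W
R_ceramic-fibre blanket = L/(kA) = 0.055/(0.119×25.8) = 0.01791 K/W
R_total = 0.01949 K/W
Q = ΔT / R_total = 218 / 0.01949

Q ≈ 11200 W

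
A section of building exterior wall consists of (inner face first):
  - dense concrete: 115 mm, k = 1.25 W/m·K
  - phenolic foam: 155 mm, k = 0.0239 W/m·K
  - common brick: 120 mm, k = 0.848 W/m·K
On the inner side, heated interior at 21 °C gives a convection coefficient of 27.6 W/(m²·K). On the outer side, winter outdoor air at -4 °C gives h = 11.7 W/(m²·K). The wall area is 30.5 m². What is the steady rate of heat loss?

Q ≈ 111 W

Series thermal resistances:
R_inner film = 1/(h_i·A) = 1/(27.6×30.5) = 0.001188 K/W
R_dense concrete = L/(kA) = 0.115/(1.25×30.5) = 0.003016 K/W
R_phenolic foam = L/(kA) = 0.155/(0.0239×30.5) = 0.2126 K/W
R_common brick = L/(kA) = 0.12/(0.848×30.5) = 0.00464 K/W
R_outer film = 1/(h_o·A) = 1/(11.7×30.5) = 0.002802 K/W
R_total = 0.2243 K/W
Q = ΔT / R_total = 25 / 0.2243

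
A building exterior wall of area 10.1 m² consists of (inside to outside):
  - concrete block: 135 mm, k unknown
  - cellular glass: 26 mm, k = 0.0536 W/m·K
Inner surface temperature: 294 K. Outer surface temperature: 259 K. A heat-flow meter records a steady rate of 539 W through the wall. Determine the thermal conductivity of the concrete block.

k ≈ 0.791 W/(m·K)

Model the wall as resistances in series:
R_cellular glass = L/(kA) = 0.026/(0.0536×10.1) = 0.04803 K/W
Sum of known resistances R_other = 0.04803 K/W
Total R = ΔT/Q = 35/539 = 0.06494 K/W
R_concrete block = R_total − R_other = 0.01691 K/W
k = L/(R·A) = 0.135/(0.01691×10.1)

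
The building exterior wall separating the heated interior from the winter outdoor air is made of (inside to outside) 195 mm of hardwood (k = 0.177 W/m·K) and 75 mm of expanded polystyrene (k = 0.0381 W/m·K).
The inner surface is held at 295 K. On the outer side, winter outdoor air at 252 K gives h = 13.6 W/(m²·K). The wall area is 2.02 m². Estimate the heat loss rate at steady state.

Q ≈ 27.6 W

Thermal resistances in series:
R_hardwood = L/(kA) = 0.195/(0.177×2.02) = 0.5454 K/W
R_expanded polystyrene = L/(kA) = 0.075/(0.0381×2.02) = 0.9745 K/W
R_outer film = 1/(h_o·A) = 1/(13.6×2.02) = 0.0364 K/W
R_total = 1.556 K/W
Q = ΔT / R_total = 43 / 1.556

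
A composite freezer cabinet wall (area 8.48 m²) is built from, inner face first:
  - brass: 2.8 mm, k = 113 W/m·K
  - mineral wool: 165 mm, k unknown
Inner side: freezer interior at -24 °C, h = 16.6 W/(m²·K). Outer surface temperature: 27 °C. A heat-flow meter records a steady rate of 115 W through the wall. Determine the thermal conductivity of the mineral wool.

k ≈ 0.0446 W/(m·K)

Thermal resistances in series:
R_inner film = 1/(h_i·A) = 1/(16.6×8.48) = 0.007104 K/W
R_brass = L/(kA) = 0.0028/(113×8.48) = 2.922×10^-6 K/W
Sum of known resistances R_other = 0.007107 K/W
Total R = ΔT/Q = 51/115 = 0.4435 K/W
R_mineral wool = R_total − R_other = 0.4364 K/W
k = L/(R·A) = 0.165/(0.4364×8.48)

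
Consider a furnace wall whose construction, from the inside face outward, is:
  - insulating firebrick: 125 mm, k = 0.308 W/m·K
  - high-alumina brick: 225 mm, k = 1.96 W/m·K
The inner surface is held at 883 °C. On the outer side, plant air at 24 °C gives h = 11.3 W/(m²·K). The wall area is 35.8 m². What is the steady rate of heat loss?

Q ≈ 50500 W

Series thermal resistances:
R_insulating firebrick = L/(kA) = 0.125/(0.308×35.8) = 0.01134 K/W
R_high-alumina brick = L/(kA) = 0.225/(1.96×35.8) = 0.003207 K/W
R_outer film = 1/(h_o·A) = 1/(11.3×35.8) = 0.002472 K/W
R_total = 0.01701 K/W
Q = ΔT / R_total = 859 / 0.01701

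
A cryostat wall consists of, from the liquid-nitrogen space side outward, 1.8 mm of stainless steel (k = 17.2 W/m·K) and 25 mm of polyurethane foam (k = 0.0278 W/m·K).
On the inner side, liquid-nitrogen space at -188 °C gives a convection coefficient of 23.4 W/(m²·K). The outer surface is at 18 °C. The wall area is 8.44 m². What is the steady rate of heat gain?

Q ≈ 1850 W

Model the wall as resistances in series:
R_inner film = 1/(h_i·A) = 1/(23.4×8.44) = 0.005063 K/W
R_stainless steel = L/(kA) = 0.0018/(17.2×8.44) = 1.24×10^-5 K/W
R_polyurethane foam = L/(kA) = 0.025/(0.0278×8.44) = 0.1065 K/W
R_total = 0.1116 K/W
Q = ΔT / R_total = 206 / 0.1116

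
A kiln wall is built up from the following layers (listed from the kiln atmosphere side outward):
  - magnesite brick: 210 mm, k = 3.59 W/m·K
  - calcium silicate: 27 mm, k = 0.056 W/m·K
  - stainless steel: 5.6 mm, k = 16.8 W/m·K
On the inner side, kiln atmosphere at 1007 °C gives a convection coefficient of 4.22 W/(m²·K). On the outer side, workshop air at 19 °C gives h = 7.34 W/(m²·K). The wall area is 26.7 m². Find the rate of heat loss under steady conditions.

Q ≈ 28900 W

Thermal resistances in series:
R_inner film = 1/(h_i·A) = 1/(4.22×26.7) = 0.008875 K/W
R_magnesite brick = L/(kA) = 0.21/(3.59×26.7) = 0.002191 K/W
R_calcium silicate = L/(kA) = 0.027/(0.056×26.7) = 0.01806 K/W
R_stainless steel = L/(kA) = 0.0056/(16.8×26.7) = 1.248×10^-5 K/W
R_outer film = 1/(h_o·A) = 1/(7.34×26.7) = 0.005103 K/W
R_total = 0.03424 K/W
Q = ΔT / R_total = 988 / 0.03424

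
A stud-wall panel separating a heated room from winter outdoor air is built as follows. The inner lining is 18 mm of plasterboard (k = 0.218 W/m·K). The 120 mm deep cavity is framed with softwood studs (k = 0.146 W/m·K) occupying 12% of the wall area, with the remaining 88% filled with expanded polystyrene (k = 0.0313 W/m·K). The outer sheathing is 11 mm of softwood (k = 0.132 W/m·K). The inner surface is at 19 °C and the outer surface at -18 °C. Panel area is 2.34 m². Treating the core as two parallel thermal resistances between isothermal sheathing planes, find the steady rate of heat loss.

Q ≈ 30.6 W

Sheathing layers in series; stud and cavity paths in parallel between them.
R_inner = 0.018/(0.218×2.34) = 0.03529 K/W
R_stud  = 0.12/(0.146×0.12×2.34) = 2.927 K/W
R_cav   = 0.12/(0.0313×0.88×2.34) = 1.862 K/W
1/R_core = 1/R_stud + 1/R_cav → R_core = 1.138 K/W
R_outer = 0.011/(0.132×2.34) = 0.03561 K/W
R_total = 1.209 K/W
Q = ΔT/R_total = 37/1.209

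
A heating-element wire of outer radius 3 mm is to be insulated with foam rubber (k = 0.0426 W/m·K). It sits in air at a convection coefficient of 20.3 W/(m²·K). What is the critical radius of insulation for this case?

r_cr ≈ 2.1 mm

For a cylinder r_cr = k/h = 0.0426/20.3
r_cr = 2.1 mm; since the bare radius (3 mm) is above r_cr, any added insulation will reduce heat loss.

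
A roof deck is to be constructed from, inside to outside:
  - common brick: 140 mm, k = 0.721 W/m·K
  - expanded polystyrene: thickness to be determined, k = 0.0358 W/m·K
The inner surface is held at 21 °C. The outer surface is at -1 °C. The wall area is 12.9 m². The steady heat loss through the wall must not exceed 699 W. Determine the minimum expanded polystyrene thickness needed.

Model the wall as resistances in series:
R_common brick = L/(kA) = 0.14/(0.721×12.9) = 0.01505 K/W
Sum of the known resistances R_other = 0.01505 K/W
Required total resistance R_tot = ΔT/Q_allow = 22/699 = 0.03147 K/W
R_expanded polystyrene = R_tot − R_other = 0.01642 K/W
L = R·k·A = 0.01642×0.0358×12.9

L ≈ 7.58 mm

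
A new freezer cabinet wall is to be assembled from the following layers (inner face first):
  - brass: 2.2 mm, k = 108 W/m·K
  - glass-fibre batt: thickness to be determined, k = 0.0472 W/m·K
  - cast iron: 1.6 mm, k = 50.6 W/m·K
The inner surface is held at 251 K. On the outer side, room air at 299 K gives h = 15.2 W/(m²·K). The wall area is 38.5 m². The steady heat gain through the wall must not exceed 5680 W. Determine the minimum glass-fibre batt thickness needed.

Treating each layer as a thermal resistance in series:
R_brass = L/(kA) = 0.0022/(108×38.5) = 5.291×10^-7 K/W
R_cast iron = L/(kA) = 0.0016/(50.6×38.5) = 8.213×10^-7 K/W
R_outer film = 1/(h_o·A) = 1/(15.2×38.5) = 0.001709 K/W
Sum of the known resistances R_other = 0.00171 K/W
Required total resistance R_tot = ΔT/Q_allow = 48/5680 = 0.008451 K/W
R_glass-fibre batt = R_tot − R_other = 0.006741 K/W
L = R·k·A = 0.006741×0.0472×38.5

L ≈ 12.2 mm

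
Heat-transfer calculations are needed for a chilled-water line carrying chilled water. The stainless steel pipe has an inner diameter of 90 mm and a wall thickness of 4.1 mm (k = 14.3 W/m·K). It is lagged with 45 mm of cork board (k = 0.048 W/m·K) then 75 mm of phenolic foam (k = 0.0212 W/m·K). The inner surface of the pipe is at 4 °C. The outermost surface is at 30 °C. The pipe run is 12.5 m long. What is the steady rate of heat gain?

Q ≈ 49.6 W

Cylindrical conduction, so R = ln(r₂/r₁)/(2πkL) per layer, in series:
R_stainless steel pipe wall = ln(49.1/45)/(2π×14.3×12.5) = 7.764×10^-5 K/W
R_cork board = ln(94.1/49.1)/(2π×0.048×12.5) = 0.1726 K/W
R_phenolic foam = ln(169.1/94.1)/(2π×0.0212×12.5) = 0.352 K/W
R_total = 0.5246 K/W
Q = ΔT/R_total = 26/0.5246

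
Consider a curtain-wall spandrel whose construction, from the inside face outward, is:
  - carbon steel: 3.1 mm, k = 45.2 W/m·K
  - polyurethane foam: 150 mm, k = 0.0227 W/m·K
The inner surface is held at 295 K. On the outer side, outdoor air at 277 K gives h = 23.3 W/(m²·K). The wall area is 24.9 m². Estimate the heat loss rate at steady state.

Q ≈ 67.4 W

Model the wall as resistances in series:
R_carbon steel = L/(kA) = 0.0031/(45.2×24.9) = 2.754×10^-6 K/W
R_polyurethane foam = L/(kA) = 0.15/(0.0227×24.9) = 0.2654 K/W
R_outer film = 1/(h_o·A) = 1/(23.3×24.9) = 0.001724 K/W
R_total = 0.2671 K/W
Q = ΔT / R_total = 18 / 0.2671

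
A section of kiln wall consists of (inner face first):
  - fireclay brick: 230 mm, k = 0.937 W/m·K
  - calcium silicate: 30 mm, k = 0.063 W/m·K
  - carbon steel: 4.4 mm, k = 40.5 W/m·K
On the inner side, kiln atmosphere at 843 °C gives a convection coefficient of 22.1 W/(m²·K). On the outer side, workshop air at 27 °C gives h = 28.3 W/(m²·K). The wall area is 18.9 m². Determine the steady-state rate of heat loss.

Treating each layer as a thermal resistance in series:
R_inner film = 1/(h_i·A) = 1/(22.1×18.9) = 0.002394 K/W
R_fireclay brick = L/(kA) = 0.23/(0.937×18.9) = 0.01299 K/W
R_calcium silicate = L/(kA) = 0.03/(0.063×18.9) = 0.0252 K/W
R_carbon steel = L/(kA) = 0.0044/(40.5×18.9) = 5.748×10^-6 K/W
R_outer film = 1/(h_o·A) = 1/(28.3×18.9) = 0.00187 K/W
R_total = 0.04245 K/W
Q = ΔT / R_total = 816 / 0.04245

Q ≈ 19200 W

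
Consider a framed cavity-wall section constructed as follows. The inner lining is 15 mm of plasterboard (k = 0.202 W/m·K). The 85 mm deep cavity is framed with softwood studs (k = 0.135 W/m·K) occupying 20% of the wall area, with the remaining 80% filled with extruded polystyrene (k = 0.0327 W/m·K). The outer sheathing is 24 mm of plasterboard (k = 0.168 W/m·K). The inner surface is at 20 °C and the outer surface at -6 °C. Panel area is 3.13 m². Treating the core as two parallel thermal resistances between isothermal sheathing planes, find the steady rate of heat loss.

Sheathing layers in series; stud and cavity paths in parallel between them.
R_inner = 0.015/(0.202×3.13) = 0.02372 K/W
R_stud  = 0.085/(0.135×0.2×3.13) = 1.006 K/W
R_cav   = 0.085/(0.0327×0.8×3.13) = 1.038 K/W
1/R_core = 1/R_stud + 1/R_cav → R_core = 0.5108 K/W
R_outer = 0.024/(0.168×3.13) = 0.04564 K/W
R_total = 0.5802 K/W
Q = ΔT/R_total = 26/0.5802

Q ≈ 44.8 W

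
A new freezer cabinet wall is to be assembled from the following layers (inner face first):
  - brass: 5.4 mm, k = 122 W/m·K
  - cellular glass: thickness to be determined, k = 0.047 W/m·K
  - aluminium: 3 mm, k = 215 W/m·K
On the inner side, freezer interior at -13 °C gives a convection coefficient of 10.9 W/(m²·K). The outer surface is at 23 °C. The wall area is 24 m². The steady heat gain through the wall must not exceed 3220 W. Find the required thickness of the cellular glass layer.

Model the wall as resistances in series:
R_inner film = 1/(h_i·A) = 1/(10.9×24) = 0.003823 K/W
R_brass = L/(kA) = 0.0054/(122×24) = 1.844×10^-6 K/W
R_aluminium = L/(kA) = 0.003/(215×24) = 5.814×10^-7 K/W
Sum of the known resistances R_other = 0.003825 K/W
Required total resistance R_tot = ΔT/Q_allow = 36/3220 = 0.01118 K/W
R_cellular glass = R_tot − R_other = 0.007355 K/W
L = R·k·A = 0.007355×0.047×24

L ≈ 8.3 mm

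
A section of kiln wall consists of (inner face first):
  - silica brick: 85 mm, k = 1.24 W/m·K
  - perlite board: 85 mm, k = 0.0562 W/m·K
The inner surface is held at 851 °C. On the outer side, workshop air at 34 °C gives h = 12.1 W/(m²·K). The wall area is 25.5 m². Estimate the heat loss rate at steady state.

Thermal resistances in series:
R_silica brick = L/(kA) = 0.085/(1.24×25.5) = 0.002688 K/W
R_perlite board = L/(kA) = 0.085/(0.0562×25.5) = 0.05931 K/W
R_outer film = 1/(h_o·A) = 1/(12.1×25.5) = 0.003241 K/W
R_total = 0.06524 K/W
Q = ΔT / R_total = 817 / 0.06524

Q ≈ 12500 W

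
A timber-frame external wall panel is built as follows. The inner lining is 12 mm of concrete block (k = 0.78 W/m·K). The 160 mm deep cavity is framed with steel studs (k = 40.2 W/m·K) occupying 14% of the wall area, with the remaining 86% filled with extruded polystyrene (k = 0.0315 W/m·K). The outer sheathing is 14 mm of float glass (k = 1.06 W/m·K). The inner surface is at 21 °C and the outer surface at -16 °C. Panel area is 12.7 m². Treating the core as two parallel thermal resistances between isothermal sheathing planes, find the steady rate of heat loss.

Sheathing layers in series; stud and cavity paths in parallel between them.
R_inner = 0.012/(0.78×12.7) = 0.001211 K/W
R_stud  = 0.16/(40.2×0.14×12.7) = 0.002239 K/W
R_cav   = 0.16/(0.0315×0.86×12.7) = 0.4651 K/W
1/R_core = 1/R_stud + 1/R_cav → R_core = 0.002228 K/W
R_outer = 0.014/(1.06×12.7) = 0.00104 K/W
R_total = 0.004479 K/W
Q = ΔT/R_total = 37/0.004479

Q ≈ 8260 W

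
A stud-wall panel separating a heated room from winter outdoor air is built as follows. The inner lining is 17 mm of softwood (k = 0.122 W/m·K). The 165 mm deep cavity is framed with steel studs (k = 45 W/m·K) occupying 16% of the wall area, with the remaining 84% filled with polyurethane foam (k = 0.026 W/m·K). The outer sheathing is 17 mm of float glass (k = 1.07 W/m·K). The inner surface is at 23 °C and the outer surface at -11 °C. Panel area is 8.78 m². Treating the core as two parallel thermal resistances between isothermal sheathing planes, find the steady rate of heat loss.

Sheathing layers in series; stud and cavity paths in parallel between them.
R_inner = 0.017/(0.122×8.78) = 0.01587 K/W
R_stud  = 0.165/(45×0.16×8.78) = 0.00261 K/W
R_cav   = 0.165/(0.026×0.84×8.78) = 0.8605 K/W
1/R_core = 1/R_stud + 1/R_cav → R_core = 0.002602 K/W
R_outer = 0.017/(1.07×8.78) = 0.00181 K/W
R_total = 0.02028 K/W
Q = ΔT/R_total = 34/0.02028

Q ≈ 1680 W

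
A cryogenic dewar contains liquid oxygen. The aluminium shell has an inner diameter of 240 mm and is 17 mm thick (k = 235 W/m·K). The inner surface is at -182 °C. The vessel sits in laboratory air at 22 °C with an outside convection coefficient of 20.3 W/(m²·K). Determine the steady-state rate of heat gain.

For a spherical shell R = (1/r₁ − 1/r₂)/(4πk); film R = 1/(h·4πr²). In series:
R_aluminium shell = (1/0.12 − 1/0.137)/(4π×235) = 3.502×10^-4 K/W
R_outer film = 1/(h·4πr_o²) = 1/(20.3×4π×0.137²) = 0.2089 K/W
R_total = 0.2092 K/W
Q = ΔT/R_total = 204/0.2092

Q ≈ 975 W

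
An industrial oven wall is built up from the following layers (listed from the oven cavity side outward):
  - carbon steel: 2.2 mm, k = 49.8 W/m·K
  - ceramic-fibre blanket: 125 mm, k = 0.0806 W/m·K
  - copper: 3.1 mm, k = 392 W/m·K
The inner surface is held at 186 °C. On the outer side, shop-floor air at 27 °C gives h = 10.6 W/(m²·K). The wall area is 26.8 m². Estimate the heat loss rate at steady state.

Treating each layer as a thermal resistance in series:
R_carbon steel = L/(kA) = 0.0022/(49.8×26.8) = 1.648×10^-6 K/W
R_ceramic-fibre blanket = L/(kA) = 0.125/(0.0806×26.8) = 0.05787 K/W
R_copper = L/(kA) = 0.0031/(392×26.8) = 2.951×10^-7 K/W
R_outer film = 1/(h_o·A) = 1/(10.6×26.8) = 0.00352 K/W
R_total = 0.06139 K/W
Q = ΔT / R_total = 159 / 0.06139

Q ≈ 2590 W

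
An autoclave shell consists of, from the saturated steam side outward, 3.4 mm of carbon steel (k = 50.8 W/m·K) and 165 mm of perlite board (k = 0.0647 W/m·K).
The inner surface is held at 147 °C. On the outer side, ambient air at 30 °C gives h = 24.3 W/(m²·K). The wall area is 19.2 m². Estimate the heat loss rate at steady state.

Q ≈ 867 W

Model the wall as resistances in series:
R_carbon steel = L/(kA) = 0.0034/(50.8×19.2) = 3.486×10^-6 K/W
R_perlite board = L/(kA) = 0.165/(0.0647×19.2) = 0.1328 K/W
R_outer film = 1/(h_o·A) = 1/(24.3×19.2) = 0.002143 K/W
R_total = 0.135 K/W
Q = ΔT / R_total = 117 / 0.135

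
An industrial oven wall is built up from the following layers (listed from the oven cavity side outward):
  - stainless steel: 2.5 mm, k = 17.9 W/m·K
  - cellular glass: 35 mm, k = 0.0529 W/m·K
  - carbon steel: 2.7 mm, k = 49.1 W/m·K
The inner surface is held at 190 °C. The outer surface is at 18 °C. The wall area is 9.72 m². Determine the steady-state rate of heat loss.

Using the resistance-network approach (series):
R_stainless steel = L/(kA) = 0.0025/(17.9×9.72) = 1.437×10^-5 K/W
R_cellular glass = L/(kA) = 0.035/(0.0529×9.72) = 0.06807 K/W
R_carbon steel = L/(kA) = 0.0027/(49.1×9.72) = 5.657×10^-6 K/W
R_total = 0.06809 K/W
Q = ΔT / R_total = 172 / 0.06809

Q ≈ 2530 W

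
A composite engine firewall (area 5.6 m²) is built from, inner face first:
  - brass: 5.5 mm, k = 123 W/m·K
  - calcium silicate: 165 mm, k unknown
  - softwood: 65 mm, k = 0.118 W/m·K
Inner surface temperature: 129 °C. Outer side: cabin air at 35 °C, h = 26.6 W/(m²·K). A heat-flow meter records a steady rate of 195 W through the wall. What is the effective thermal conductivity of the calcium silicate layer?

Using the resistance-network approach (series):
R_brass = L/(kA) = 0.0055/(123×5.6) = 7.985×10^-6 K/W
R_softwood = L/(kA) = 0.065/(0.118×5.6) = 0.09837 K/W
R_outer film = 1/(h_o·A) = 1/(26.6×5.6) = 0.006713 K/W
Sum of known resistances R_other = 0.1051 K/W
Total R = ΔT/Q = 94/195 = 0.4821 K/W
R_calcium silicate = R_total − R_other = 0.377 K/W
k = L/(R·A) = 0.165/(0.377×5.6)

k ≈ 0.0782 W/(m·K)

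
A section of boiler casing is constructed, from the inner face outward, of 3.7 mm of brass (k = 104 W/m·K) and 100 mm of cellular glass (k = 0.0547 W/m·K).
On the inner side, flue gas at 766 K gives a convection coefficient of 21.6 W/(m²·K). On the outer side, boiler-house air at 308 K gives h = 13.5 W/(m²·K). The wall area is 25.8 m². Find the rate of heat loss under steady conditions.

Q ≈ 6060 W

Thermal resistances in series:
R_inner film = 1/(h_i·A) = 1/(21.6×25.8) = 0.001794 K/W
R_brass = L/(kA) = 0.0037/(104×25.8) = 1.379×10^-6 K/W
R_cellular glass = L/(kA) = 0.1/(0.0547×25.8) = 0.07086 K/W
R_outer film = 1/(h_o·A) = 1/(13.5×25.8) = 0.002871 K/W
R_total = 0.07553 K/W
Q = ΔT / R_total = 458 / 0.07553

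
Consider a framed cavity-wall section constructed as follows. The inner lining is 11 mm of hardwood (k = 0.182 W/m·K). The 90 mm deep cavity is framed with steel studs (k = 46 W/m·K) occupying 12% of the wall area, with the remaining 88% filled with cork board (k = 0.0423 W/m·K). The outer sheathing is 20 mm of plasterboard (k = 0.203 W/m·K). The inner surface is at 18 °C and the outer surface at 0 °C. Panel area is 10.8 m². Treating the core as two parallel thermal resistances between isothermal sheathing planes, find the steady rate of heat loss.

Sheathing layers in series; stud and cavity paths in parallel between them.
R_inner = 0.011/(0.182×10.8) = 0.005596 K/W
R_stud  = 0.09/(46×0.12×10.8) = 0.00151 K/W
R_cav   = 0.09/(0.0423×0.88×10.8) = 0.2239 K/W
1/R_core = 1/R_stud + 1/R_cav → R_core = 0.0015 K/W
R_outer = 0.02/(0.203×10.8) = 0.009122 K/W
R_total = 0.01622 K/W
Q = ΔT/R_total = 18/0.01622

Q ≈ 1110 W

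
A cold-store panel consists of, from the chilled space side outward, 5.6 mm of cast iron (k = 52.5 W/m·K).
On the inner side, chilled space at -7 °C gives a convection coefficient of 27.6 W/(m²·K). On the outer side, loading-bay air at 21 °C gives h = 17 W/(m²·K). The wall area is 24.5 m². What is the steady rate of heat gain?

Q ≈ 7210 W

Using the resistance-network approach (series):
R_inner film = 1/(h_i·A) = 1/(27.6×24.5) = 0.001479 K/W
R_cast iron = L/(kA) = 0.0056/(52.5×24.5) = 4.354×10^-6 K/W
R_outer film = 1/(h_o·A) = 1/(17×24.5) = 0.002401 K/W
R_total = 0.003884 K/W
Q = ΔT / R_total = 28 / 0.003884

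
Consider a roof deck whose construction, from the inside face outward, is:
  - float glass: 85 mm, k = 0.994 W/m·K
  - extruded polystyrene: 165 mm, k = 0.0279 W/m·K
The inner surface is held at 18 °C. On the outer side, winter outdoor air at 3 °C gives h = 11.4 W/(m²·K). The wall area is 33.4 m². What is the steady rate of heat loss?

Using the resistance-network approach (series):
R_float glass = L/(kA) = 0.085/(0.994×33.4) = 0.00256 K/W
R_extruded polystyrene = L/(kA) = 0.165/(0.0279×33.4) = 0.1771 K/W
R_outer film = 1/(h_o·A) = 1/(11.4×33.4) = 0.002626 K/W
R_total = 0.1823 K/W
Q = ΔT / R_total = 15 / 0.1823

Q ≈ 82.3 W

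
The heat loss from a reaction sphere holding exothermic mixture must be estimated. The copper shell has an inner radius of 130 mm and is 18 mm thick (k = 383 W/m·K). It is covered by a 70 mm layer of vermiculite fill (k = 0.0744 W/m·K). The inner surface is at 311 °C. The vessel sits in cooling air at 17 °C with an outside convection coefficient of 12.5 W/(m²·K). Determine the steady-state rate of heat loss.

Spherical conduction: R = (1/r_in − 1/r_out)/(4πk) per layer; series-sum.
R_copper shell = (1/0.13 − 1/0.148)/(4π×383) = 1.944×10^-4 K/W
R_vermiculite fill = (1/0.148 − 1/0.218)/(4π×0.0744) = 2.321 K/W
R_outer film = 1/(h·4πr_o²) = 1/(12.5×4π×0.218²) = 0.134 K/W
R_total = 2.455 K/W
Q = ΔT/R_total = 294/2.455

Q ≈ 120 W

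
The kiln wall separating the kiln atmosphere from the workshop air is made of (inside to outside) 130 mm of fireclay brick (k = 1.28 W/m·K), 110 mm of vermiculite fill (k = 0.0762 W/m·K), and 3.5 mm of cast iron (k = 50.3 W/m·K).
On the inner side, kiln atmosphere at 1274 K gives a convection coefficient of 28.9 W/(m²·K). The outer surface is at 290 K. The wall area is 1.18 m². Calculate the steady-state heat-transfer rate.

Thermal resistances in series:
R_inner film = 1/(h_i·A) = 1/(28.9×1.18) = 0.02932 K/W
R_fireclay brick = L/(kA) = 0.13/(1.28×1.18) = 0.08607 K/W
R_vermiculite fill = L/(kA) = 0.11/(0.0762×1.18) = 1.223 K/W
R_cast iron = L/(kA) = 0.0035/(50.3×1.18) = 5.897×10^-5 K/W
R_total = 1.339 K/W
Q = ΔT / R_total = 984 / 1.339

Q ≈ 735 W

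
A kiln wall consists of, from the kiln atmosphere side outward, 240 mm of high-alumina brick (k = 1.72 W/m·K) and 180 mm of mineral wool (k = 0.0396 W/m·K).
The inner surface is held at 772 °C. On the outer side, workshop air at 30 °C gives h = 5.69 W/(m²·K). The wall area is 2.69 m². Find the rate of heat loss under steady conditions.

Using the resistance-network approach (series):
R_high-alumina brick = L/(kA) = 0.24/(1.72×2.69) = 0.05187 K/W
R_mineral wool = L/(kA) = 0.18/(0.0396×2.69) = 1.69 K/W
R_outer film = 1/(h_o·A) = 1/(5.69×2.69) = 0.06533 K/W
R_total = 1.807 K/W
Q = ΔT / R_total = 742 / 1.807

Q ≈ 411 W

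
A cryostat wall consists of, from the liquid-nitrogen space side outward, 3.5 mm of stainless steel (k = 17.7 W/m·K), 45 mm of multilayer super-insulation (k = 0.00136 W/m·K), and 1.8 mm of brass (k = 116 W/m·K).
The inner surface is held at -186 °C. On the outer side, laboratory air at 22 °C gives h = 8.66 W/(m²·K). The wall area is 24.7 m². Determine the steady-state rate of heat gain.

Q ≈ 155 W

Model the wall as resistances in series:
R_stainless steel = L/(kA) = 0.0035/(17.7×24.7) = 8.006×10^-6 K/W
R_multilayer super-insulation = L/(kA) = 0.045/(0.00136×24.7) = 1.34 K/W
R_brass = L/(kA) = 0.0018/(116×24.7) = 6.282×10^-7 K/W
R_outer film = 1/(h_o·A) = 1/(8.66×24.7) = 0.004675 K/W
R_total = 1.344 K/W
Q = ΔT / R_total = 208 / 1.344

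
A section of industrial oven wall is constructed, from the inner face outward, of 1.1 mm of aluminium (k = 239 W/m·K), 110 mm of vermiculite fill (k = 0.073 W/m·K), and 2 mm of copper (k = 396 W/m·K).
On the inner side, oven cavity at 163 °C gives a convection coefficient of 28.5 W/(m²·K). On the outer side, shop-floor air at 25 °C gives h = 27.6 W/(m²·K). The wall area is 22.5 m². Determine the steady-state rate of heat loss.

Thermal resistances in series:
R_inner film = 1/(h_i·A) = 1/(28.5×22.5) = 0.001559 K/W
R_aluminium = L/(kA) = 0.0011/(239×22.5) = 2.046×10^-7 K/W
R_vermiculite fill = L/(kA) = 0.11/(0.073×22.5) = 0.06697 K/W
R_copper = L/(kA) = 0.002/(396×22.5) = 2.245×10^-7 K/W
R_outer film = 1/(h_o·A) = 1/(27.6×22.5) = 0.00161 K/W
R_total = 0.07014 K/W
Q = ΔT / R_total = 138 / 0.07014

Q ≈ 1970 W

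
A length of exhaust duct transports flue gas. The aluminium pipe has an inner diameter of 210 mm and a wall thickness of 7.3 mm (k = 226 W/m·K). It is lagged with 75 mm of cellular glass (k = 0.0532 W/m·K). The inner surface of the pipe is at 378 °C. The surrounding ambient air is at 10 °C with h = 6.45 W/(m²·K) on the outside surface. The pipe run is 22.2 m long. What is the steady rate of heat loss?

Q ≈ 4920 W

Radial resistances (cylindrical: R_cond = ln(r_o/r_i)/(2πkL), R_conv = 1/(h·2πrL)):
R_aluminium pipe wall = ln(112.3/105)/(2π×226×22.2) = 2.132×10^-6 K/W
R_cellular glass = ln(187.3/112.3)/(2π×0.0532×22.2) = 0.06893 K/W
R_outer film = 1/(h_o·2πr_oL) = 1/(6.45×2π×0.1873×22.2) = 0.005934 K/W
R_total = 0.07487 K/W
Q = ΔT/R_total = 368/0.07487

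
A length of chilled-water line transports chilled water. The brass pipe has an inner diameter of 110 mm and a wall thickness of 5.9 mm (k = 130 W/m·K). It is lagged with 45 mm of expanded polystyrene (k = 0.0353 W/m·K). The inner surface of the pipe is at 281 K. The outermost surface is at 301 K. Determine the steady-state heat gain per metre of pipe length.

q′ ≈ 8.02 W/m

For a radial system each layer contributes R = ln(r_out/r_in)/(2πkL); films add R = 1/(hA).
R_brass pipe wall = ln(60.9/55)/(2π×130×1) = 1.248×10^-4 K/W
R_expanded polystyrene = ln(105.9/60.9)/(2π×0.0353×1) = 2.494 K/W
R_total = 2.495 K/W
Q = ΔT/R_total = 20/2.495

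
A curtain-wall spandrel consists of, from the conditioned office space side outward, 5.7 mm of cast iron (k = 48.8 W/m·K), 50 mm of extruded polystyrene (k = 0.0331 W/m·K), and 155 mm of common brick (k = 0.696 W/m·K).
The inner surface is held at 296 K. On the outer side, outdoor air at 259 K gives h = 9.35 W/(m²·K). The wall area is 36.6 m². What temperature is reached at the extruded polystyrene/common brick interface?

T ≈ 266 K

Model the wall as resistances in series:
R_cast iron = L/(kA) = 0.0057/(48.8×36.6) = 3.191×10^-6 K/W
R_extruded polystyrene = L/(kA) = 0.05/(0.0331×36.6) = 0.04127 K/W
R_common brick = L/(kA) = 0.155/(0.696×36.6) = 0.006085 K/W
R_outer film = 1/(h_o·A) = 1/(9.35×36.6) = 0.002922 K/W
R_total = 0.05028 K/W;  Q = ΔT/R_total = 37/0.05028 = 735.8 W
T_interface = T_inner − Q·ΣR(inner→interface) = 296 − 736×0.04128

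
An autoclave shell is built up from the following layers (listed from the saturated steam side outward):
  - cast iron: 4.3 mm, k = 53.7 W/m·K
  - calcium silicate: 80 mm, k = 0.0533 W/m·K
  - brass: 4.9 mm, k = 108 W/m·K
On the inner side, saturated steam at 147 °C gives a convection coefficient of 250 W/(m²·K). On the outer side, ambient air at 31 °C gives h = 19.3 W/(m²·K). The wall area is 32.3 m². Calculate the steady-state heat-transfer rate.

Q ≈ 2410 W

Model the wall as resistances in series:
R_inner film = 1/(h_i·A) = 1/(250×32.3) = 1.238×10^-4 K/W
R_cast iron = L/(kA) = 0.0043/(53.7×32.3) = 2.479×10^-6 K/W
R_calcium silicate = L/(kA) = 0.08/(0.0533×32.3) = 0.04647 K/W
R_brass = L/(kA) = 0.0049/(108×32.3) = 1.405×10^-6 K/W
R_outer film = 1/(h_o·A) = 1/(19.3×32.3) = 0.001604 K/W
R_total = 0.0482 K/W
Q = ΔT / R_total = 116 / 0.0482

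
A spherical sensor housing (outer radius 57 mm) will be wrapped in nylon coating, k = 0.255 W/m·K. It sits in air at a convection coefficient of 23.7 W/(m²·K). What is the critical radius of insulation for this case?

r_cr ≈ 21.5 mm

For a sphere r_cr = 2k/h = 2×0.255/23.7
r_cr = 21.5 mm; since the bare radius (57 mm) is above r_cr, any added insulation will reduce heat loss.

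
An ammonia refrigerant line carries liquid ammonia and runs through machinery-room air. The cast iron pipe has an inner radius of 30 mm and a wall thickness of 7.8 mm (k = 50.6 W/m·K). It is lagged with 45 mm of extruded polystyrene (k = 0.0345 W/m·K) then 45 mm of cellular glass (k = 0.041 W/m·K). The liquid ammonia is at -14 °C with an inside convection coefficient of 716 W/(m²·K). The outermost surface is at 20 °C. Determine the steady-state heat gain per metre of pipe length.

Per-layer cylindrical resistances, series-summed:
R_inner film = 1/(h_i·2πr₁L) = 1/(716×2π×0.03×1) = 0.007409 K/W
R_cast iron pipe wall = ln(37.8/30)/(2π×50.6×1) = 7.269×10^-4 K/W
R_extruded polystyrene = ln(82.8/37.8)/(2π×0.0345×1) = 3.617 K/W
R_cellular glass = ln(127.8/82.8)/(2π×0.041×1) = 1.685 K/W
R_total = 5.31 K/W
Q = ΔT/R_total = 34/5.31

q′ ≈ 6.4 W/m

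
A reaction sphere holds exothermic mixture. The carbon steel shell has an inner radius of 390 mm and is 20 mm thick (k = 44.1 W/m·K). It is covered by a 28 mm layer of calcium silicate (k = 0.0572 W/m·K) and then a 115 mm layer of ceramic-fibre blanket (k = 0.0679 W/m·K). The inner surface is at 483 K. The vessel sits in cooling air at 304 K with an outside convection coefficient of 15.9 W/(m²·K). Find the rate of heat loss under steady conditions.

Radial (spherical) resistances in series:
R_carbon steel shell = (1/0.39 − 1/0.41)/(4π×44.1) = 2.257×10^-4 K/W
R_calcium silicate = (1/0.41 − 1/0.438)/(4π×0.0572) = 0.2169 K/W
R_ceramic-fibre blanket = (1/0.438 − 1/0.553)/(4π×0.0679) = 0.5564 K/W
R_outer film = 1/(h·4πr_o²) = 1/(15.9×4π×0.553²) = 0.01637 K/W
R_total = 0.7899 K/W
Q = ΔT/R_total = 179/0.7899

Q ≈ 227 W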